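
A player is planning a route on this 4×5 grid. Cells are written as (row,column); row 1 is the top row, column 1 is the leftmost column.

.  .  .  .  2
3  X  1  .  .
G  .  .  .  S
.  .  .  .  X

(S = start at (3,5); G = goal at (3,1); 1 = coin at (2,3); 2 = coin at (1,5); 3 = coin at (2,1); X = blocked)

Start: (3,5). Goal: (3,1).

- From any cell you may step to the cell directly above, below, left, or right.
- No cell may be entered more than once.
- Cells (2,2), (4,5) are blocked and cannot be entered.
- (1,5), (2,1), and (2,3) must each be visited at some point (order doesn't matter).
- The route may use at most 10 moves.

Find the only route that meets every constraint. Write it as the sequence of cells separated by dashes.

(3,5) - (2,5) - (1,5) - (1,4) - (2,4) - (2,3) - (1,3) - (1,2) - (1,1) - (2,1) - (3,1)

Any route must reach (1,5), (2,1), and (2,3) and still end at (3,1) within 10 moves, so the order of the required stops is forced.
Route from (3,5): 2× up (reaching (1,5)), left to (1,4), down to (2,4), left to (2,3), up to (1,3), 2× left (reaching (1,1)), 2× down (reaching (3,1)) — 10 moves in all.
Check: all required cells visited; 10 ≤ 10 moves.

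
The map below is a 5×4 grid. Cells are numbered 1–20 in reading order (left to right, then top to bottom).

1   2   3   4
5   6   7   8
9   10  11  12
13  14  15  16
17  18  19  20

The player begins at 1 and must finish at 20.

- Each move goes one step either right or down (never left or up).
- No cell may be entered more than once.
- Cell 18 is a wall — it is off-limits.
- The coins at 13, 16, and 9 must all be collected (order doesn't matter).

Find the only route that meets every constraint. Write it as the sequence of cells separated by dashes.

Moves only go right or down, so the column and row indices never decrease.
Route from 1: down 3 to 13, right 3 to 16, down 1 to 20 — 7 moves in all.
Check: all required cells visited.

1 - 5 - 9 - 13 - 14 - 15 - 16 - 20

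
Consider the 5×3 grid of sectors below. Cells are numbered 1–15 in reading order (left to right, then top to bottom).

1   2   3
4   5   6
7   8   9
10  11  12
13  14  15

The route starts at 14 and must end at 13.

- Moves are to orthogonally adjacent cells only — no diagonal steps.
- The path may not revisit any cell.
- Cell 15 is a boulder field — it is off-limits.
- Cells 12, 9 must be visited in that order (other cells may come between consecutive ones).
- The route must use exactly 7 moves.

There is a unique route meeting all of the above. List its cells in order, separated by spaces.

14 11 12 9 8 7 10 13

The waypoints must appear in the order 12, 9, with no cell reused.
Route from 14: up 1 to 11, right 1 to 12, up 1 to 9, left 2 to 7, down 2 to 13 — 7 moves in all.
Check: order respected (12 at step 2, 9 at step 3); 7 moves as required.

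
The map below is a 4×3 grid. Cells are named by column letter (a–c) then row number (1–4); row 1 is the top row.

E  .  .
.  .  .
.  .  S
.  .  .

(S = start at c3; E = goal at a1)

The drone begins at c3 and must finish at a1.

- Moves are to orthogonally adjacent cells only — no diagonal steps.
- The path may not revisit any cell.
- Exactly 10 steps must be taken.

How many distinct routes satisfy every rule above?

Need simple routes of exactly 10 moves from c3 to a1 (Manhattan distance 4, so 3 moves are spent on a detour and 3 undoing it).
Enumerating: c3 c2 c1 b1 b2 b3 b4 a4 a3 a2 a1 | c3 c4 b4 b3 a3 a2 b2 c2 c1 b1 a1 | c3 c4 b4 a4 a3 a2 b2 c2 c1 b1 a1 | c3 c4 b4 a4 a3 b3 b2 c2 c1 b1 a1 | c3 b3 b4 a4 a3 a2 b2 c2 c1 b1 a1.
That gives 5 routes.

5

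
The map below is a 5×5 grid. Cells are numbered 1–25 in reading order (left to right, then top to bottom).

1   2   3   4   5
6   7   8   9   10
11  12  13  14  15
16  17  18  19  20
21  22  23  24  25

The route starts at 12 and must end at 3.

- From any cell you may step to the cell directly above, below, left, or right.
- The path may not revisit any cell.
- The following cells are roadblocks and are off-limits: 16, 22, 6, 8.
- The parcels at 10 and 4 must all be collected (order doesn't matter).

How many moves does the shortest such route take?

Any route passes through 10 and 4 in some order between 12 and 3. Summing Manhattan distances along each leg and taking the cheapest ordering (12 → 10 → 4 → 3) gives a lower bound of 4 + 2 + 1 = 7 moves.
A route of 7 moves achieves this: 12 → 13 → 14 → 9 → 10 → 5 → 4 → 3.
Since 7 matches the lower bound, it is optimal.

7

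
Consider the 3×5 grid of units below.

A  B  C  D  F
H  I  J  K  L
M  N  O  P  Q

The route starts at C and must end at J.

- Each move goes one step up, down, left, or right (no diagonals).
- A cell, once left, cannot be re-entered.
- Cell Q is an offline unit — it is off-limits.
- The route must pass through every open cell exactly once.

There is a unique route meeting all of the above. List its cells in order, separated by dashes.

C - D - F - L - K - P - O - N - M - H - A - B - I - J

Need to visit all 14 open cells exactly once, starting at C and ending at J.
Cell M has only two open neighbours (H and N), so the path must pass straight through it: one of those is the cell it's entered from and the other is where it exits.
Route from C: right 2 to F, down 1 to L, left 1 to K, down 1 to P, left 3 to M, up 2 to A, right 1 to B, down 1 to I, right 1 to J — 13 moves in all.
Check: all 14 open cells covered.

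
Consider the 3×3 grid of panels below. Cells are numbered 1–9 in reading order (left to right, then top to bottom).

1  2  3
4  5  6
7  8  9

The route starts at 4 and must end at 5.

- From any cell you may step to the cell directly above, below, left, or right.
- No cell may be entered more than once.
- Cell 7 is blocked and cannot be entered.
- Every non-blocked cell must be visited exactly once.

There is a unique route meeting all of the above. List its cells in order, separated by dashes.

4 - 1 - 2 - 3 - 6 - 9 - 8 - 5

Need to visit all 8 open cells exactly once, starting at 4 and ending at 5.
Cell 9 has only two open neighbours (6 and 8), so the path must pass straight through it: one of those is the cell it's entered from and the other is where it exits.
Route from 4: up to 1, 2× right (reaching 3), 2× down (reaching 9), left to 8, up to 5 — 7 moves in all.
Check: all 8 open cells covered.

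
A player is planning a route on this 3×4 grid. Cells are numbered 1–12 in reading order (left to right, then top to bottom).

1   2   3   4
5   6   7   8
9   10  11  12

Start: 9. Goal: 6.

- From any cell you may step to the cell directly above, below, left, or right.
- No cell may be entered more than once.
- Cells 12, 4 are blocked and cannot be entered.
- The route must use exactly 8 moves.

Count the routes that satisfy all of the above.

2

Need simple routes of exactly 8 moves from 9 to 6 (Manhattan distance 2, so 3 moves are spent on a detour and 3 undoing it).
Enumerating: 9 5 1 2 3 7 11 10 6 | 9 10 11 7 3 2 1 5 6.
That gives 2 routes.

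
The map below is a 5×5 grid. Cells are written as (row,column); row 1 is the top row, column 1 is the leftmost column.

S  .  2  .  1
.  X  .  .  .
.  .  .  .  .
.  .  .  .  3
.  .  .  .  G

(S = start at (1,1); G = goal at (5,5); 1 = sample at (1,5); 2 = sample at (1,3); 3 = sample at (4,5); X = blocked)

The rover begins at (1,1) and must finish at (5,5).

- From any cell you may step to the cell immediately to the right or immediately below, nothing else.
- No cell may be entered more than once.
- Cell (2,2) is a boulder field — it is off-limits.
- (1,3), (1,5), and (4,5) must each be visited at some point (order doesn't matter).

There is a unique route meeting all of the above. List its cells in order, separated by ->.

(1,1) -> (1,2) -> (1,3) -> (1,4) -> (1,5) -> (2,5) -> (3,5) -> (4,5) -> (5,5)

Moves only go right or down, so the column and row indices never decrease.
Route from (1,1): 4× right (reaching (1,5)), 4× down (reaching (5,5)) — 8 moves in all.
Check: all required cells visited.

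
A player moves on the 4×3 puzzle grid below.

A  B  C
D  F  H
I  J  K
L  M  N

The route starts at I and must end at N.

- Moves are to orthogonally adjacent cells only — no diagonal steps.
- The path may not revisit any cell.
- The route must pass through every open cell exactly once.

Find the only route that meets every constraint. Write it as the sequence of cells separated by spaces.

I L M J F D A B C H K N

Need to visit all 12 open cells exactly once, starting at I and ending at N.
Cell L has only two open neighbours (I and M), so the path must pass straight through it: one of those is the cell it's entered from and the other is where it exits.
Route from I: down 1 to L, right 1 to M, up 2 to F, left 1 to D, up 1 to A, right 2 to C, down 3 to N — 11 moves in all.
Check: all 12 open cells covered.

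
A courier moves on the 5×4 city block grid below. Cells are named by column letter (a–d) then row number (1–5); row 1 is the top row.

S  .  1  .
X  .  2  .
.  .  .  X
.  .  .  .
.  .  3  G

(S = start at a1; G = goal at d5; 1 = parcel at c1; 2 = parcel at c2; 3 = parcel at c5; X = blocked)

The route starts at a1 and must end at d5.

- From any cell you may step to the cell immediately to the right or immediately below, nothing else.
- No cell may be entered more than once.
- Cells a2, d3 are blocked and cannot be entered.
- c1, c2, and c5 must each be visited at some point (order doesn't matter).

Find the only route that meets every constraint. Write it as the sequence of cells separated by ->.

a1 -> b1 -> c1 -> c2 -> c3 -> c4 -> c5 -> d5

Moves only go right or down, so the column and row indices never decrease.
Route from a1: right 2 to c1, down 4 to c5, right 1 to d5 — 7 moves in all.
Check: all required cells visited.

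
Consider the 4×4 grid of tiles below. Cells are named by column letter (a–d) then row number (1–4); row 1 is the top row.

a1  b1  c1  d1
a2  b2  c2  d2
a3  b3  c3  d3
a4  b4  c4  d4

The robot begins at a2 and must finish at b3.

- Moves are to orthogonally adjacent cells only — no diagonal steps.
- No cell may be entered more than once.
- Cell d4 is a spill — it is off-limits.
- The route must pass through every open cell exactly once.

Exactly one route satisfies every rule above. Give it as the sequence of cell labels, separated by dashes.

Need to visit all 15 open cells exactly once, starting at a2 and ending at b3.
Cell a4 has only two open neighbours (a3 and b4), so the path must pass straight through it: one of those is the cell it's entered from and the other is where it exits.
Route from a2: up 1 to a1, right 1 to b1, down 1 to b2, right 1 to c2, up 1 to c1, right 1 to d1, down 2 to d3, left 1 to c3, down 1 to c4, left 2 to a4, up 1 to a3, right 1 to b3 — 14 moves in all.
Check: all 15 open cells covered.

a2 - a1 - b1 - b2 - c2 - c1 - d1 - d2 - d3 - c3 - c4 - b4 - a4 - a3 - b3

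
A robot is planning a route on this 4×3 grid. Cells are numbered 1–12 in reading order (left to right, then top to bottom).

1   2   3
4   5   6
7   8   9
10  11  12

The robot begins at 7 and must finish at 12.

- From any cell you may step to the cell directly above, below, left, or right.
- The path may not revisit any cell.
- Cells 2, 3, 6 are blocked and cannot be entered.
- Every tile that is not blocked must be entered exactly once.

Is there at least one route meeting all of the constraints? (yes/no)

no

Cell 1 has only one open neighbour but is neither the start nor the goal, so a Hamiltonian route would have to both enter and leave it through the same neighbour — impossible without revisiting.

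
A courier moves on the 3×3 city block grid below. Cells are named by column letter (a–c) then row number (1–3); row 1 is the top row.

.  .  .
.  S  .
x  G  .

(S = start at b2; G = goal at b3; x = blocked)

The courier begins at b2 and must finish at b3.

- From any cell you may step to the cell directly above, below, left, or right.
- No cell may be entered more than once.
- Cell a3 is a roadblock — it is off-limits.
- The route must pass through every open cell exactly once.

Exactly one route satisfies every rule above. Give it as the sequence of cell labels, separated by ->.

Need to visit all 8 open cells exactly once, starting at b2 and ending at b3.
Cell a2 has only two open neighbours (a1 and b2), so the path must pass straight through it: one of those is the cell it's entered from and the other is where it exits.
Route from b2: left 1 to a2, up 1 to a1, right 2 to c1, down 2 to c3, left 1 to b3 — 7 moves in all.
Check: all 8 open cells covered.

b2 -> a2 -> a1 -> b1 -> c1 -> c2 -> c3 -> b3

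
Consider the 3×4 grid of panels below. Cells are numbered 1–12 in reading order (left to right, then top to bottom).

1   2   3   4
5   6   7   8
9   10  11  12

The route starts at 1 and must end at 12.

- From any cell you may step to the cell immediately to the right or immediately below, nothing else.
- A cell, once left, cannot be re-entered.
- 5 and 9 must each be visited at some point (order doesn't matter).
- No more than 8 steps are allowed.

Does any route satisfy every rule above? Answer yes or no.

One route that works: 1 → 5 → 9 → 10 → 11 → 12.

yes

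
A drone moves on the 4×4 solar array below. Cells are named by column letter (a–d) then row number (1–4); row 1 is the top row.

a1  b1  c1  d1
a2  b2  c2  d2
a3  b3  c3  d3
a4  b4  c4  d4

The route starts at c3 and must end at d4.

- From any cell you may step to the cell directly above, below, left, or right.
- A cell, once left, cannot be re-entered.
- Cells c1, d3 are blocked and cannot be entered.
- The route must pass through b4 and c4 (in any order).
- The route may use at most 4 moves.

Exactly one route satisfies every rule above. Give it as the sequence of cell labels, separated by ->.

c3 -> b3 -> b4 -> c4 -> d4

The budget equals the shortest possible length, so every move has to be on a shortest route through the required cells.
Route from c3: left to b3, down to b4, 2× right (reaching d4) — 4 moves in all.
Check: all required cells visited; 4 ≤ 4 moves.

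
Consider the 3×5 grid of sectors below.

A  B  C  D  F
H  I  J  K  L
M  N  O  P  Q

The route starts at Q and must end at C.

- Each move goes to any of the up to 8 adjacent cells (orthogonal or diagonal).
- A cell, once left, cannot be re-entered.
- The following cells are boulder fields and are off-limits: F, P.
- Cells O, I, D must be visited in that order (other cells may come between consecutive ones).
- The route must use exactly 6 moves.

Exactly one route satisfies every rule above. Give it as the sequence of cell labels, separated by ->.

The waypoints must appear in the order O, I, D, with no cell reused.
Route from Q: up-left 1 to K, down-left 1 to O, up-left 1 to I, right 1 to J, up-right 1 to D, left 1 to C — 6 moves in all.
Check: order respected (O at step 2, I at step 3, D at step 5); 6 moves as required.

Q -> K -> O -> I -> J -> D -> C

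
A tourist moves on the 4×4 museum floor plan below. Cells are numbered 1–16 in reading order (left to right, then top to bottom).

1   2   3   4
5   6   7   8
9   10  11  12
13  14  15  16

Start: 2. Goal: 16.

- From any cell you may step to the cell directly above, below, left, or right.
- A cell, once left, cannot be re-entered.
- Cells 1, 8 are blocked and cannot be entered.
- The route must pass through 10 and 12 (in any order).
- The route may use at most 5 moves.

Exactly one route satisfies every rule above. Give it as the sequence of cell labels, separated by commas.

2, 6, 10, 11, 12, 16

The 5-move cap with required stops at 10, 12 leaves no slack for detours.
Route from 2: 2× down (reaching 10), 2× right (reaching 12), down to 16 — 5 moves in all.
Check: all required cells visited; 5 ≤ 5 moves.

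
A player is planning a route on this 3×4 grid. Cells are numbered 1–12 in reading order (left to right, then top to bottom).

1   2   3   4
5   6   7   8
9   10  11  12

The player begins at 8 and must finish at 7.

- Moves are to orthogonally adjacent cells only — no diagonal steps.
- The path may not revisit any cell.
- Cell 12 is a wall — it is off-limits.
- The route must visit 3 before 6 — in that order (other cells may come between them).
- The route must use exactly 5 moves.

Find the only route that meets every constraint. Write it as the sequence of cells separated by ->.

8 -> 4 -> 3 -> 2 -> 6 -> 7

The waypoints must appear in the order 3, 6, with no cell reused.
Route from 8: up 1 to 4, left 2 to 2, down 1 to 6, right 1 to 7 — 5 moves in all.
Check: order respected (3 at step 2, 6 at step 4); 5 moves as required.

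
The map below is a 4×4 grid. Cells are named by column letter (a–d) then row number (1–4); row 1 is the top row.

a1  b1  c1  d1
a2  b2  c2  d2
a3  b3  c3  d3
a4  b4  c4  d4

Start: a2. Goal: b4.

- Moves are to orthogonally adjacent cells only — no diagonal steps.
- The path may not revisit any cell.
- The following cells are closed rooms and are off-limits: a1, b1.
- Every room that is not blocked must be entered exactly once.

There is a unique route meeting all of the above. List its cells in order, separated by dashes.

a2 - b2 - c2 - c1 - d1 - d2 - d3 - d4 - c4 - c3 - b3 - a3 - a4 - b4

Need to visit all 14 open cells exactly once, starting at a2 and ending at b4.
Cell d1 has only two open neighbours (d2 and c1), so the path must pass straight through it: one of those is the cell it's entered from and the other is where it exits.
Route from a2: right 2 to c2, up 1 to c1, right 1 to d1, down 3 to d4, left 1 to c4, up 1 to c3, left 2 to a3, down 1 to a4, right 1 to b4 — 13 moves in all.
Check: all 14 open cells covered.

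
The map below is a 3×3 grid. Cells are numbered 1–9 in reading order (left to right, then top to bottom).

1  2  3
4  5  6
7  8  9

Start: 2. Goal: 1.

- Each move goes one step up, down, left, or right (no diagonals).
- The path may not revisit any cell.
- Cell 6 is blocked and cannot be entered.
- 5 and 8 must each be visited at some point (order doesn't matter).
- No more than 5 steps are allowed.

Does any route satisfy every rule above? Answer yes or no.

One route that works: 2 → 5 → 8 → 7 → 4 → 1.

yes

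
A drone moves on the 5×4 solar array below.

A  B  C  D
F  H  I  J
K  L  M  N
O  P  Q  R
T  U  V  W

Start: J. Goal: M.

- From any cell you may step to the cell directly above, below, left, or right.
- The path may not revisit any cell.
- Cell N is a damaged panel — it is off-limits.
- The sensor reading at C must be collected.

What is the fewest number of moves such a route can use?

4

Any route passes through C somewhere between J and M. Summing Manhattan distances along the two legs (J → C → M) gives a lower bound of 2 + 2 = 4 moves.
A route of 4 moves achieves this: J → D → C → I → M.
Since 4 matches the lower bound, it is optimal.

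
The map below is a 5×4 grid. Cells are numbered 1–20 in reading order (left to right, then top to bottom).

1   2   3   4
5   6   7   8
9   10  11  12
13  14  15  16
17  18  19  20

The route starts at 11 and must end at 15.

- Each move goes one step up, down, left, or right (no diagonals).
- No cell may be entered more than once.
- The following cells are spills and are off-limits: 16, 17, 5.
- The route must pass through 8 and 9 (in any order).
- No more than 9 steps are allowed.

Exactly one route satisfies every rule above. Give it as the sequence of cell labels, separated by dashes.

The 9-move cap with required stops at 8, 9 leaves no slack for detours.
Route from 11: right to 12, up to 8, 2× left (reaching 6), down to 10, left to 9, down to 13, 2× right (reaching 15) — 9 moves in all.
Check: all required cells visited; 9 ≤ 9 moves.

11 - 12 - 8 - 7 - 6 - 10 - 9 - 13 - 14 - 15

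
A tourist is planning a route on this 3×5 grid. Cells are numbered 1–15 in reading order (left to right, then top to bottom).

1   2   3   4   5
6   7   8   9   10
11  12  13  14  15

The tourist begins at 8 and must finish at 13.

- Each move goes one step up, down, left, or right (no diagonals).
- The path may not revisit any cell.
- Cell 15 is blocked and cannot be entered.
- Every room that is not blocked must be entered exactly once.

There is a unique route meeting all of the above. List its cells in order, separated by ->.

8 -> 7 -> 12 -> 11 -> 6 -> 1 -> 2 -> 3 -> 4 -> 5 -> 10 -> 9 -> 14 -> 13

Need to visit all 14 open cells exactly once, starting at 8 and ending at 13.
Cell 5 has only two open neighbours (10 and 4), so the path must pass straight through it: one of those is the cell it's entered from and the other is where it exits.
Route from 8: left to 7, down to 12, left to 11, 2× up (reaching 1), 4× right (reaching 5), down to 10, left to 9, down to 14, left to 13 — 13 moves in all.
Check: all 14 open cells covered.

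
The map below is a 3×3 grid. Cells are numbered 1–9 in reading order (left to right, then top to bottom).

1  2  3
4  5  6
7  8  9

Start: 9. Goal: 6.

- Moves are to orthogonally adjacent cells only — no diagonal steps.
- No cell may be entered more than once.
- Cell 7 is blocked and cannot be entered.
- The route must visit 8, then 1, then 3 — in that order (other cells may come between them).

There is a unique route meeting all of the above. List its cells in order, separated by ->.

The waypoints must appear in the order 8, 1, 3, with no cell reused.
Route from 9: left 1 to 8, up 1 to 5, left 1 to 4, up 1 to 1, right 2 to 3, down 1 to 6 — 7 moves in all.
Check: order respected (8 at step 1, 1 at step 4, 3 at step 6).

9 -> 8 -> 5 -> 4 -> 1 -> 2 -> 3 -> 6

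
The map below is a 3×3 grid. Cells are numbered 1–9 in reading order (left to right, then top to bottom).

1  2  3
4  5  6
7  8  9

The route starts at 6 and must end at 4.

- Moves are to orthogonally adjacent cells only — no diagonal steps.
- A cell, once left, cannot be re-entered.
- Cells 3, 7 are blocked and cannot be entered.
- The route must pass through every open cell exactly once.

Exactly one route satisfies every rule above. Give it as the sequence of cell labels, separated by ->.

Need to visit all 7 open cells exactly once, starting at 6 and ending at 4.
Cell 1 has only two open neighbours (4 and 2), so the path must pass straight through it: one of those is the cell it's entered from and the other is where it exits.
Route from 6: down to 9, left to 8, 2× up (reaching 2), left to 1, down to 4 — 6 moves in all.
Check: all 7 open cells covered.

6 -> 9 -> 8 -> 5 -> 2 -> 1 -> 4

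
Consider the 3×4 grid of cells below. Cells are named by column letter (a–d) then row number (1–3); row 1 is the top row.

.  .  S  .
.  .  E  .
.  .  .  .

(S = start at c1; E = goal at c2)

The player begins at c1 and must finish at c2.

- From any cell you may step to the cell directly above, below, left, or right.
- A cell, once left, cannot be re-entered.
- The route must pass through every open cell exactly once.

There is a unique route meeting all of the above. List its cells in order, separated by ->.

c1 -> d1 -> d2 -> d3 -> c3 -> b3 -> a3 -> a2 -> a1 -> b1 -> b2 -> c2

Need to visit all 12 open cells exactly once, starting at c1 and ending at c2.
Route from c1: right to d1, 2× down (reaching d3), 3× left (reaching a3), 2× up (reaching a1), right to b1, down to b2, right to c2 — 11 moves in all.
Check: all 12 open cells covered.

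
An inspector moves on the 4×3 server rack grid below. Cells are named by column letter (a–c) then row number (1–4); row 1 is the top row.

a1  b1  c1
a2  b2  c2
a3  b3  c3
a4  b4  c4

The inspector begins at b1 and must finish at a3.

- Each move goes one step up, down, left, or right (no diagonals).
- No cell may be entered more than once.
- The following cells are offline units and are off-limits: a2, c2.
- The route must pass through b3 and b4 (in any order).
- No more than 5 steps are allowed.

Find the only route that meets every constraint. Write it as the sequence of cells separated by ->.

b1 -> b2 -> b3 -> b4 -> a4 -> a3

The budget equals the shortest possible length, so every move has to be on a shortest route through the required cells.
Route from b1: 3× down (reaching b4), left to a4, up to a3 — 5 moves in all.
Check: all required cells visited; 5 ≤ 5 moves.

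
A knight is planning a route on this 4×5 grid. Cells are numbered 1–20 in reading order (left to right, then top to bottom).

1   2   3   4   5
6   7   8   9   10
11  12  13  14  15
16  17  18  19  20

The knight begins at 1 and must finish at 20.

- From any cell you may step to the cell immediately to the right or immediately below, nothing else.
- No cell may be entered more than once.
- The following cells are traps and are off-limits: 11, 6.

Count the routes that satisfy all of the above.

A right/down-only route from 1 to 20 makes exactly 3 down-moves and 4 right-moves in some order.
With no other constraints that would be C(7,3) = 35 routes.
Subtract routes through each blocked cell (inclusion–exclusion for overlaps): − through 6: 15 − through 11: 5 + through 6&11: 5 → 20.
That gives 20 routes.

20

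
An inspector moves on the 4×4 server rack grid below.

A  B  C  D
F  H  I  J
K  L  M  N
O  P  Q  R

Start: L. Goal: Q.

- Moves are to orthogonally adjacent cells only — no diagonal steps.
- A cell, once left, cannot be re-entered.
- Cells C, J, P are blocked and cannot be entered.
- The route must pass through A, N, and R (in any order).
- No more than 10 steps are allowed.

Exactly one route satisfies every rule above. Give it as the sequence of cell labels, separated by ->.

The budget equals the shortest possible length, so every move has to be on a shortest route through the required cells.
Route from L: left to K, 2× up (reaching A), right to B, down to H, right to I, down to M, right to N, down to R, left to Q — 10 moves in all.
Check: all required cells visited; 10 ≤ 10 moves.

L -> K -> F -> A -> B -> H -> I -> M -> N -> R -> Q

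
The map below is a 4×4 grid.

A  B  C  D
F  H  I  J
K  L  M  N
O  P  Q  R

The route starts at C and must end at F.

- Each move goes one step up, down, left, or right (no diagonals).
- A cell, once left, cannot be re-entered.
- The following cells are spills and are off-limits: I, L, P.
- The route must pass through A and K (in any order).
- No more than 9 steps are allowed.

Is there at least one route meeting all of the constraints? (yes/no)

no

Every way from C to K runs through F — but F is where the route must end, so it would be entered once on the way to K and again at the finish.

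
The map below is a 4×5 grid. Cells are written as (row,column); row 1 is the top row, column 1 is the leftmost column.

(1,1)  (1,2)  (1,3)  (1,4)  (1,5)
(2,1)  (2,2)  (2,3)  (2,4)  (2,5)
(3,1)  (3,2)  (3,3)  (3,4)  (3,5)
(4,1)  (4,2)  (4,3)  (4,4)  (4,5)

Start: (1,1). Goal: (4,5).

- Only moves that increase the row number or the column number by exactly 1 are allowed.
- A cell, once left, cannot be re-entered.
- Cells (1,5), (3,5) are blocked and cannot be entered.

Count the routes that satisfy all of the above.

20

A right/down-only route from (1,1) to (4,5) makes exactly 3 down-moves and 4 right-moves in some order.
With no other constraints that would be C(7,3) = 35 routes.
Subtract routes through each blocked cell (inclusion–exclusion for overlaps): − through (1,5): 1 − through (3,5): 15 + through (1,5)&(3,5): 1 → 20.
That gives 20 routes.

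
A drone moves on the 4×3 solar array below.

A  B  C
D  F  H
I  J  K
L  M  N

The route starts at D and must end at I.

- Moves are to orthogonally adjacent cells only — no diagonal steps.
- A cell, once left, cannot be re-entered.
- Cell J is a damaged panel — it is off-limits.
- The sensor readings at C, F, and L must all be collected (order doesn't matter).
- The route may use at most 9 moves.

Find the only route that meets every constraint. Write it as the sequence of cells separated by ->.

Any route must reach C, F, and L and still end at I within 9 moves, so the order of the required stops is forced.
Route from D: right to F, up to B, right to C, 3× down (reaching N), 2× left (reaching L), up to I — 9 moves in all.
Check: all required cells visited; 9 ≤ 9 moves.

D -> F -> B -> C -> H -> K -> N -> M -> L -> I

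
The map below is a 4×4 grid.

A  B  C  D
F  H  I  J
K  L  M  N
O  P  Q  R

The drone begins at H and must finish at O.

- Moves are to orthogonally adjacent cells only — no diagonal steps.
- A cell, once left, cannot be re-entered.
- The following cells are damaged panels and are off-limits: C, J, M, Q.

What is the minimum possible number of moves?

3

The Manhattan distance from H to O is |2−4| + |2−1| = 3, so at least 3 moves are needed.
A route of 3 moves achieves this: H → L → P → O.
Since 3 matches the lower bound, it is optimal.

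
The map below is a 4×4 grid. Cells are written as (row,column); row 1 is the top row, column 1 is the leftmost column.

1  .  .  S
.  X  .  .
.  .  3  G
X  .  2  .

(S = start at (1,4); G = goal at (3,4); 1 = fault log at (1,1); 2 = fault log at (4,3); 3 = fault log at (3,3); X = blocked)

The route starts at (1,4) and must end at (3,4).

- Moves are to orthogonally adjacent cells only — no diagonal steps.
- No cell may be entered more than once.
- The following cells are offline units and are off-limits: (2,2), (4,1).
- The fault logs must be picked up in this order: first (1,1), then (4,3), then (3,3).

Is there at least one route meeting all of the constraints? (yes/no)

yes

One route that works: (1,4) → (1,3) → (1,2) → (1,1) → (2,1) → (3,1) → (3,2) → (4,2) → (4,3) → (3,3) → (3,4).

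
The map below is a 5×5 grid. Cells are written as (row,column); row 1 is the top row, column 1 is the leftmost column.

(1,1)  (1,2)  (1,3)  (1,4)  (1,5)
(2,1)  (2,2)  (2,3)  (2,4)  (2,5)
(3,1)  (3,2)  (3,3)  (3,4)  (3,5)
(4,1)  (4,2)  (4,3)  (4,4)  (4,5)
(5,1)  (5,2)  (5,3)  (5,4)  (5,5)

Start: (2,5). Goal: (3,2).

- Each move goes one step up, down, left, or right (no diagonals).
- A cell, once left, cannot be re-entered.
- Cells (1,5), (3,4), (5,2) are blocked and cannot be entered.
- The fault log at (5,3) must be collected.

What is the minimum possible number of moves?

Any route passes through (5,3) somewhere between (2,5) and (3,2). Summing Manhattan distances along the two legs ((2,5) → (5,3) → (3,2)) gives a lower bound of 5 + 3 = 8 moves.
A route of 8 moves achieves this: (2,5) → (3,5) → (4,5) → (5,5) → (5,4) → (5,3) → (4,3) → (3,3) → (3,2).
Since 8 matches the lower bound, it is optimal.

8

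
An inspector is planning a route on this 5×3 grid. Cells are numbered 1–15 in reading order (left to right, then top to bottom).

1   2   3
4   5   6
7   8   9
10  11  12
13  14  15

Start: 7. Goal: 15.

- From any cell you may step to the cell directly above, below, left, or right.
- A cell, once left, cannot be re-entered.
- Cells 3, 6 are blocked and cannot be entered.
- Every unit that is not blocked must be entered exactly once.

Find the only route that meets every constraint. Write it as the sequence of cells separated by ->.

Need to visit all 13 open cells exactly once, starting at 7 and ending at 15.
Cell 1 has only two open neighbours (4 and 2), so the path must pass straight through it: one of those is the cell it's entered from and the other is where it exits.
Route from 7: 2× up (reaching 1), right to 2, 2× down (reaching 8), right to 9, down to 12, 2× left (reaching 10), down to 13, 2× right (reaching 15) — 12 moves in all.
Check: all 13 open cells covered.

7 -> 4 -> 1 -> 2 -> 5 -> 8 -> 9 -> 12 -> 11 -> 10 -> 13 -> 14 -> 15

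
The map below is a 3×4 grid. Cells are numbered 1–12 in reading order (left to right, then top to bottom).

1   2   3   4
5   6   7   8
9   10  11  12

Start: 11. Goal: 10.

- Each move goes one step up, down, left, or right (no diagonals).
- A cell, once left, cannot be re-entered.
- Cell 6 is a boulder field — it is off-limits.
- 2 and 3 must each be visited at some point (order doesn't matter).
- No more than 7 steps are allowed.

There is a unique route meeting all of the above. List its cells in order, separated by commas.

11, 7, 3, 2, 1, 5, 9, 10

Any route must reach 2 and 3 and still end at 10 within 7 moves, so the order of the required stops is forced.
Route from 11: up 2 to 3, left 2 to 1, down 2 to 9, right 1 to 10 — 7 moves in all.
Check: all required cells visited; 7 ≤ 7 moves.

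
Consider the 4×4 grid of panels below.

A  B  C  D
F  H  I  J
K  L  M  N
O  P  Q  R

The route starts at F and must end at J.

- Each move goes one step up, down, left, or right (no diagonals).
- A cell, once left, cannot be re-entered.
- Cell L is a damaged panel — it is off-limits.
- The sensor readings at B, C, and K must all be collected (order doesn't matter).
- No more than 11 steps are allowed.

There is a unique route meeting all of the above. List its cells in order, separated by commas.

F, K, O, P, Q, M, I, H, B, C, D, J

Any route must reach B, C, and K and still end at J within 11 moves, so the order of the required stops is forced.
Route from F: 2× down (reaching O), 2× right (reaching Q), 2× up (reaching I), left to H, up to B, 2× right (reaching D), down to J — 11 moves in all.
Check: all required cells visited; 11 ≤ 11 moves.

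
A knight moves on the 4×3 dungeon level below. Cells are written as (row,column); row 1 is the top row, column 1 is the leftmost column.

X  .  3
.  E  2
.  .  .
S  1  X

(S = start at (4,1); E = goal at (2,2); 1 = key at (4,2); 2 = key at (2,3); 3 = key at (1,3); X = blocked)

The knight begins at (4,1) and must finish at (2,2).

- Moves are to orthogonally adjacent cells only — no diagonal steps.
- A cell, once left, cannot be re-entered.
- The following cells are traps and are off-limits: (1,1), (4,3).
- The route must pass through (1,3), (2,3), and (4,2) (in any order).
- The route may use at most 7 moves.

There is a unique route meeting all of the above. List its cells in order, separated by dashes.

(4,1) - (4,2) - (3,2) - (3,3) - (2,3) - (1,3) - (1,2) - (2,2)

The 7-move cap with required stops at (1,3), (2,3), (4,2) leaves no slack for detours.
Route from (4,1): right to (4,2), up to (3,2), right to (3,3), 2× up (reaching (1,3)), left to (1,2), down to (2,2) — 7 moves in all.
Check: all required cells visited; 7 ≤ 7 moves.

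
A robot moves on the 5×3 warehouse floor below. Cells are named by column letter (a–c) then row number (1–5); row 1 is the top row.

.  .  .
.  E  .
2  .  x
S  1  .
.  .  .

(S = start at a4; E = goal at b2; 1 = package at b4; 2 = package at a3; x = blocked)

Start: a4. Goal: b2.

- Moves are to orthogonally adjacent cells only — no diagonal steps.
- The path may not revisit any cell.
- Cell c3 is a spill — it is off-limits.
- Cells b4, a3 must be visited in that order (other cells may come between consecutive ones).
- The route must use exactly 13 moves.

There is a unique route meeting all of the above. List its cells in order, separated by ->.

a4 -> a5 -> b5 -> c5 -> c4 -> b4 -> b3 -> a3 -> a2 -> a1 -> b1 -> c1 -> c2 -> b2

The waypoints must appear in the order b4, a3, with no cell reused.
Route from a4: down 1 to a5, right 2 to c5, up 1 to c4, left 1 to b4, up 1 to b3, left 1 to a3, up 2 to a1, right 2 to c1, down 1 to c2, left 1 to b2 — 13 moves in all.
Check: order respected (1 at step 5, 2 at step 7); 13 moves as required.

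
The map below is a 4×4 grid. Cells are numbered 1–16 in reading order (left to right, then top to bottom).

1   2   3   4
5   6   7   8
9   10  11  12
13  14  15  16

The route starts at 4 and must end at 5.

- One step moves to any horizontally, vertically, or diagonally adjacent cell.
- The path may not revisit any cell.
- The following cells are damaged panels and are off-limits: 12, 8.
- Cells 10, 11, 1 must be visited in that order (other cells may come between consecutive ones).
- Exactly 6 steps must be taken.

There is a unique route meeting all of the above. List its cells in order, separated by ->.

4 -> 7 -> 10 -> 11 -> 6 -> 1 -> 5

The waypoints must appear in the order 10, 11, 1, with no cell reused.
Route from 4: 2× down-left (reaching 10), right to 11, 2× up-left (reaching 1), down to 5 — 6 moves in all.
Check: order respected (10 at step 2, 11 at step 3, 1 at step 5); 6 moves as required.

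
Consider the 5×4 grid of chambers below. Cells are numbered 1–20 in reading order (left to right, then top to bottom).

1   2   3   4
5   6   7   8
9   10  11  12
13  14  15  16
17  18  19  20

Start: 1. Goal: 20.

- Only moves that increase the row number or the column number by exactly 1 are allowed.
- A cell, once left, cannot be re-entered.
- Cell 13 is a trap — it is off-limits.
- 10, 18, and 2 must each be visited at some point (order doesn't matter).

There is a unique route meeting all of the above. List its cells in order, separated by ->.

1 -> 2 -> 6 -> 10 -> 14 -> 18 -> 19 -> 20

Moves only go right or down, so the column and row indices never decrease.
Route from 1: right 1 to 2, down 4 to 18, right 2 to 20 — 7 moves in all.
Check: all required cells visited.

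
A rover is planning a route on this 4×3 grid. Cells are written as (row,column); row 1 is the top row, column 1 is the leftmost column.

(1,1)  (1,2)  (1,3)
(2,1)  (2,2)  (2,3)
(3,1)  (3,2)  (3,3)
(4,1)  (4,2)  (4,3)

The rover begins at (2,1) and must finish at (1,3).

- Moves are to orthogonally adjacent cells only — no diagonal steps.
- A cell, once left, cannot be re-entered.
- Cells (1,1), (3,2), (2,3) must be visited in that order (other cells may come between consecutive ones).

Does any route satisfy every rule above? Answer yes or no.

One route that works: (2,1) → (1,1) → (1,2) → (2,2) → (3,2) → (3,3) → (2,3) → (1,3).

yes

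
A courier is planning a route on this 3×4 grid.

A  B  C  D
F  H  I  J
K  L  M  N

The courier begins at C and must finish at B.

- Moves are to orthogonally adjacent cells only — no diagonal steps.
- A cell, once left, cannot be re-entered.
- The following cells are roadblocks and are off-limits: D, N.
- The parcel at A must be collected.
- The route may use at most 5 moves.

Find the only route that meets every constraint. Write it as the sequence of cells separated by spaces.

C I H F A B

The 5-move cap with required stops at A leaves no slack for detours.
Route from C: down 1 to I, left 2 to F, up 1 to A, right 1 to B — 5 moves in all.
Check: all required cells visited; 5 ≤ 5 moves.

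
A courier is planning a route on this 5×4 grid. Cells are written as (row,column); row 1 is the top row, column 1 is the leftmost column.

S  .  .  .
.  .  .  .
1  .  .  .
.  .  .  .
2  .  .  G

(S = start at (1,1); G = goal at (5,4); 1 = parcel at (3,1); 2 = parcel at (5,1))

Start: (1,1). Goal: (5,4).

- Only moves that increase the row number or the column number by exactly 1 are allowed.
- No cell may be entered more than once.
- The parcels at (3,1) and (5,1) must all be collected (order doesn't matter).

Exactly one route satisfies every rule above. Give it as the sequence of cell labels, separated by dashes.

(1,1) - (2,1) - (3,1) - (4,1) - (5,1) - (5,2) - (5,3) - (5,4)

Moves only go right or down, so the column and row indices never decrease.
Route from (1,1): down 4 to (5,1), right 3 to (5,4) — 7 moves in all.
Check: all required cells visited.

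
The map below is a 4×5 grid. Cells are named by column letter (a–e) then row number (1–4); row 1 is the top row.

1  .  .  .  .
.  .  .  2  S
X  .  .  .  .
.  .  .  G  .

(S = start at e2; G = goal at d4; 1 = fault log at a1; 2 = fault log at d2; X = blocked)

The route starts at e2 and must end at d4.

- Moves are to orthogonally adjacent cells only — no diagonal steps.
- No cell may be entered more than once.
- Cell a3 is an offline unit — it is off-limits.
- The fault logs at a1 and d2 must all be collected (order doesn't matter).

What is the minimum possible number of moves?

Any route passes through a1 and d2 in some order between e2 and d4. Summing Manhattan distances along each leg and taking the cheapest ordering (e2 → a1 → d2 → d4) gives a lower bound of 5 + 4 + 2 = 11 moves.
A route of 11 moves achieves this: e2 → e1 → d1 → c1 → b1 → a1 → a2 → b2 → c2 → d2 → d3 → d4.
Since 11 matches the lower bound, it is optimal.

11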